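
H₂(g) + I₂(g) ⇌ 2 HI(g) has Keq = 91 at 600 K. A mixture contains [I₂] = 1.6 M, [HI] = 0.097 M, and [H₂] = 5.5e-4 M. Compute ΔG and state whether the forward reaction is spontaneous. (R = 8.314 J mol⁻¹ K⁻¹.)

ΔG = -10.7 kJ/mol; the forward reaction is spontaneous

Q = [HI]² / ([H₂]·[I₂]) = (0.097)² / ((5.5e-4)·(1.6)) = 10.7
ΔG = RT ln(Q/Keq) = (8.314 J mol⁻¹ K⁻¹)(600 K) × ln(10.7/91)
   = (4.988 kJ/mol)(-2.141) = -10.7 kJ/mol
ΔG < 0, so the forward reaction is spontaneous (proceeds forward).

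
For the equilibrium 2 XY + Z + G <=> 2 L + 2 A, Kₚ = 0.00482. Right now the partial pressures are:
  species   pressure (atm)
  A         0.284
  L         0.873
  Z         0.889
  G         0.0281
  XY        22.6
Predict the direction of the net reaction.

at equilibrium

Qₚ = P(L)²·P(A)² / (P(XY)²·P(Z)·P(G)) = (0.873)²·(0.284)² / ((22.6)²·(0.889)·(0.0281)) = 0.00482
Qₚ = 0.00482 = Kₚ, so the system is already at equilibrium.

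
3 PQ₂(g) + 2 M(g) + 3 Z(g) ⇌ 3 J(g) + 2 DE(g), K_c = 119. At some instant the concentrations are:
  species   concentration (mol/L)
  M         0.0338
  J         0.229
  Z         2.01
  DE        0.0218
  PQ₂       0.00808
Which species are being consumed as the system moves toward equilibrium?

Q_c = [J]³·[DE]² / ([PQ₂]³·[M]²·[Z]³) = (0.229)³·(0.0218)² / ((0.00808)³·(0.0338)²·(2.01)³) = 1170
Q_c = 1170 > K_c = 119: net reverse reaction.

J, DE (products)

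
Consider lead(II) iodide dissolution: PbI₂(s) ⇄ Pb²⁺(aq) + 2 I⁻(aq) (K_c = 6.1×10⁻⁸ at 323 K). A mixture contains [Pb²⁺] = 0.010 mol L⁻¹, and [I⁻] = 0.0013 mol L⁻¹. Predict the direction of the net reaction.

(PbI₂ is a pure solid — omitted from Q_c.)
Q_c = [Pb²⁺]·[I⁻]² = (0.010)·(0.0013)² = 1.7×10⁻⁸
Q_c = 1.7×10⁻⁸ < K_c = 6.1×10⁻⁸, so the forward reaction proceeds.

to the right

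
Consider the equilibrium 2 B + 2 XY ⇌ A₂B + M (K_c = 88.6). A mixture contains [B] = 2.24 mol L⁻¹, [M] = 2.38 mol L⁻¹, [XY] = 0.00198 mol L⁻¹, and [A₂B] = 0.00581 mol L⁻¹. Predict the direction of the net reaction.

Q_c = [A₂B]·[M] / ([B]²·[XY]²) = (0.00581)·(2.38) / ((2.24)²·(0.00198)²) = 703
Q_c = 703 > K_c = 88.6, so the reverse reaction proceeds.

reverse (toward reactants)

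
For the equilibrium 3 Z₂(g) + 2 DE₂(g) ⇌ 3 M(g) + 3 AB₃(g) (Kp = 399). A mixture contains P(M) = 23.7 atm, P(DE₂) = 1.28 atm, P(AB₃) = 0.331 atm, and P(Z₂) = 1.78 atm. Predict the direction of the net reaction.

Qp = P(M)³·P(AB₃)³ / (P(Z₂)³·P(DE₂)²) = (23.7)³·(0.331)³ / ((1.78)³·(1.28)²) = 52.2
Qp = 52.2 < Kp = 399, so the forward reaction proceeds.

to the right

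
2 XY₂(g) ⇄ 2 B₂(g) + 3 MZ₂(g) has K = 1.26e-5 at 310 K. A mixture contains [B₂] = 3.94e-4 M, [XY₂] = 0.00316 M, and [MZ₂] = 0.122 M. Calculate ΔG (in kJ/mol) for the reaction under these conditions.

ΔG = 2.08 kJ/mol

Q = [B₂]²·[MZ₂]³ / [XY₂]² = (3.94e-4)²·(0.122)³ / (0.00316)² = 2.82e-5
ΔG = RT ln(Q/K) = (8.314 J mol⁻¹ K⁻¹)(310 K) × ln(2.82e-5/1.26e-5)
   = (2.577 kJ/mol)(0.8056) = 2.08 kJ/mol
ΔG > 0, so the forward reaction is non-spontaneous (proceeds in reverse).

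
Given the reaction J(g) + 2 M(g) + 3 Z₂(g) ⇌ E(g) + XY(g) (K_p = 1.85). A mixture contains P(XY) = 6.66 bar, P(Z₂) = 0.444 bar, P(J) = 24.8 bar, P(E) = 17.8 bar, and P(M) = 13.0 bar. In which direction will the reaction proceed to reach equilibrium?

toward products

Q_p = P(E)·P(XY) / (P(J)·P(M)²·P(Z₂)³) = (17.8)·(6.66) / ((24.8)·(13.0)²·(0.444)³) = 0.323
Q_p = 0.323 < K_p = 1.85, so the forward reaction proceeds.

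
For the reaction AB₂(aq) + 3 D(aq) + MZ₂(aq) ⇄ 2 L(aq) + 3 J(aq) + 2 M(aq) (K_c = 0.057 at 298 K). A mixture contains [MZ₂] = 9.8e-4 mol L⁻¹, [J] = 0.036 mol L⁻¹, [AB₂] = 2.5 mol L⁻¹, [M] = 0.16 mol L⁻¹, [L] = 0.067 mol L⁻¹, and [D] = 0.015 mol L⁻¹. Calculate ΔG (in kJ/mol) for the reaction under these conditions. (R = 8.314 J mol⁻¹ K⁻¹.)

ΔG = 6.02 kJ/mol

Q_c = [L]²·[J]³·[M]² / ([AB₂]·[D]³·[MZ₂]) = (0.067)²·(0.036)³·(0.16)² / ((2.5)·(0.015)³·(9.8e-4)) = 0.648
ΔG = RT ln(Q_c/K_c) = (8.314 J mol⁻¹ K⁻¹)(298 K) × ln(0.648/0.057)
   = (2.478 kJ/mol)(2.431) = 6.02 kJ/mol
ΔG > 0, so the forward reaction is non-spontaneous (proceeds in reverse).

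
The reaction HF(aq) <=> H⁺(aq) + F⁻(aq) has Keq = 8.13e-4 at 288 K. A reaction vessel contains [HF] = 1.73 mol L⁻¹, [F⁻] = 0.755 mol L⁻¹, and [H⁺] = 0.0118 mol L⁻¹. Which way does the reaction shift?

toward reactants

Q = [H⁺]·[F⁻] / [HF] = (0.0118)·(0.755) / (1.73) = 0.00515
Q = 0.00515 > Keq = 8.13e-4, so the reverse reaction proceeds.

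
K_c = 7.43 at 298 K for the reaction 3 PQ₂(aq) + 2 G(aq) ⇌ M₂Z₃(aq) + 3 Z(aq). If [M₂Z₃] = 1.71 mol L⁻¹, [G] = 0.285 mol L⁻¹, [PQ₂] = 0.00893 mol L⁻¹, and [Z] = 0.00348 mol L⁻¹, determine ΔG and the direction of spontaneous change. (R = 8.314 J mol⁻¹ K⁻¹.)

Q_c = [M₂Z₃]·[Z]³ / ([PQ₂]³·[G]²) = (1.71)·(0.00348)³ / ((0.00893)³·(0.285)²) = 1.25
ΔG = RT ln(Q_c/K_c) = (8.314 J mol⁻¹ K⁻¹)(298 K) × ln(1.25/7.43)
   = (2.478 kJ/mol)(-1.782) = -4.42 kJ/mol
ΔG < 0, so the forward reaction is spontaneous (proceeds forward).

ΔG = -4.42 kJ/mol; the forward reaction is spontaneous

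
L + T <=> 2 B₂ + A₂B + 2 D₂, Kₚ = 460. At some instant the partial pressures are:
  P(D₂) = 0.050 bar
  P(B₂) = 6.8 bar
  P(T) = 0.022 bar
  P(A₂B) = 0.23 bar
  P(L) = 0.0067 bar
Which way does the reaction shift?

Qₚ = P(B₂)²·P(A₂B)·P(D₂)² / (P(L)·P(T)) = (6.8)²·(0.23)·(0.050)² / ((0.0067)·(0.022)) = 180
Qₚ = 180 < Kₚ = 460, so the forward reaction proceeds.

to the right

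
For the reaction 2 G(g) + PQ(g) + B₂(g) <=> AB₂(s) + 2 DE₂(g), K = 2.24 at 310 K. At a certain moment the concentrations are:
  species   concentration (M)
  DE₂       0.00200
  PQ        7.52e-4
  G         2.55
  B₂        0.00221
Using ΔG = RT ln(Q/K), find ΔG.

(AB₂ is a pure solid — omitted from Q.)
Q = [DE₂]² / ([G]²·[PQ]·[B₂]) = (0.00200)² / ((2.55)²·(7.52e-4)·(0.00221)) = 0.370
ΔG = RT ln(Q/K) = (8.314 J mol⁻¹ K⁻¹)(310 K) × ln(0.370/2.24)
   = (2.577 kJ/mol)(-1.801) = -4.64 kJ/mol
ΔG < 0, so the forward reaction is spontaneous (proceeds forward).

ΔG = -4.64 kJ/mol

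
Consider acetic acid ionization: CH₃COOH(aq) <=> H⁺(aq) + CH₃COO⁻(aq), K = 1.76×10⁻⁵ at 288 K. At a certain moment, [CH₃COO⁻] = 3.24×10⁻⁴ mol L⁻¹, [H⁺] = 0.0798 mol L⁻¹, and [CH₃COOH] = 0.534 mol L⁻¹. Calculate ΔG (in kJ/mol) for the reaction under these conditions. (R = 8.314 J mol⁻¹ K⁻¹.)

Q = [H⁺]·[CH₃COO⁻] / [CH₃COOH] = (0.0798)·(3.24×10⁻⁴) / (0.534) = 4.84×10⁻⁵
ΔG = RT ln(Q/K) = (8.314 J mol⁻¹ K⁻¹)(288 K) × ln(4.84×10⁻⁵/1.76×10⁻⁵)
   = (2.394 kJ/mol)(1.012) = 2.42 kJ/mol
ΔG > 0, so the forward reaction is non-spontaneous (proceeds in reverse).

ΔG = 2.42 kJ/mol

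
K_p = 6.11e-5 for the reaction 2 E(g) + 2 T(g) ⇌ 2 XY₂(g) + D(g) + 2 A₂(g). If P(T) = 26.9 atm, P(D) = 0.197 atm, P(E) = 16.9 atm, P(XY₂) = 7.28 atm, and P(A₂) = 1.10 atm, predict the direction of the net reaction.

at equilibrium

Q_p = P(XY₂)²·P(D)·P(A₂)² / (P(E)²·P(T)²) = (7.28)²·(0.197)·(1.10)² / ((16.9)²·(26.9)²) = 6.11e-5
Q_p = 6.11e-5 = K_p, so the system is already at equilibrium.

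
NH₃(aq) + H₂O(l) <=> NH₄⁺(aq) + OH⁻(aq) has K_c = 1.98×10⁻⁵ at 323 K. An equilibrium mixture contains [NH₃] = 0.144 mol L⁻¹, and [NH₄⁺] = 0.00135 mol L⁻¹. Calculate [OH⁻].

(H₂O is a pure liquid — omitted from K_c.)
At equilibrium, K_c = [NH₄⁺]·[OH⁻] / [NH₃] = 1.98×10⁻⁵.
(0.00135)·([OH⁻]) / (0.144) = 1.98×10⁻⁵
[OH⁻] = 0.00211 mol L⁻¹

[OH⁻] = 0.00211 mol L⁻¹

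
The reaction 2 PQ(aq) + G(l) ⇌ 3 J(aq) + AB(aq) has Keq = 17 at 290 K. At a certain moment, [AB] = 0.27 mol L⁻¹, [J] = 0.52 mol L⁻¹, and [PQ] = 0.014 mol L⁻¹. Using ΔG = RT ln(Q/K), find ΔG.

(G is a pure liquid — omitted from Q.)
Q = [J]³·[AB] / [PQ]² = (0.52)³·(0.27) / (0.014)² = 194
ΔG = RT ln(Q/Keq) = (8.314 J mol⁻¹ K⁻¹)(290 K) × ln(194/17)
   = (2.411 kJ/mol)(2.435) = 5.87 kJ/mol
ΔG > 0, so the forward reaction is non-spontaneous (proceeds in reverse).

ΔG = 5.87 kJ/mol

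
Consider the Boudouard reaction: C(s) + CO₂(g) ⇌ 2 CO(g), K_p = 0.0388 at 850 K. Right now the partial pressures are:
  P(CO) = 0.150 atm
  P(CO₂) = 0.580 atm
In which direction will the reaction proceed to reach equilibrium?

no net change (already at equilibrium)

(C is a pure solid — omitted from Q_p.)
Q_p = P(CO)² / P(CO₂) = (0.150)² / (0.580) = 0.0388
Q_p = 0.0388 = K_p, so the system is already at equilibrium.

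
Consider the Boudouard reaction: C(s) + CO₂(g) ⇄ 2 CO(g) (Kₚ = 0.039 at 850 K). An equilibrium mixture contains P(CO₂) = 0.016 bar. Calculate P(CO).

(C is a pure solid — omitted from Kₚ.)
At equilibrium, Kₚ = P(CO)² / P(CO₂) = 0.039.
(P(CO))² / (0.016) = 0.039
P(CO)² = 6.24×10⁻⁴ ⇒ P(CO) = 0.025 bar

P(CO) = 0.025 bar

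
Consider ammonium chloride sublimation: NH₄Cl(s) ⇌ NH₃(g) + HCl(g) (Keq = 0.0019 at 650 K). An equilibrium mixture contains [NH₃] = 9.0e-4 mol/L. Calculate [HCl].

(NH₄Cl is a pure solid — omitted from Keq.)
At equilibrium, Keq = [NH₃]·[HCl] = 0.0019.
(9.0e-4)·([HCl]) = 0.0019
[HCl] = 2.11 = 2.1 mol/L

[HCl] = 2.1 mol/L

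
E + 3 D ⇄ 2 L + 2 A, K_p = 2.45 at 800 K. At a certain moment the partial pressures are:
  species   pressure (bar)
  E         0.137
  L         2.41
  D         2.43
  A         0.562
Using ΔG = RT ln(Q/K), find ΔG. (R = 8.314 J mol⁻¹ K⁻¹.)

ΔG = -6.42 kJ/mol

Q_p = P(L)²·P(A)² / (P(E)·P(D)³) = (2.41)²·(0.562)² / ((0.137)·(2.43)³) = 0.933
ΔG = RT ln(Q_p/K_p) = (8.314 J mol⁻¹ K⁻¹)(800 K) × ln(0.933/2.45)
   = (6.651 kJ/mol)(-0.9654) = -6.42 kJ/mol
ΔG < 0, so the forward reaction is spontaneous (proceeds forward).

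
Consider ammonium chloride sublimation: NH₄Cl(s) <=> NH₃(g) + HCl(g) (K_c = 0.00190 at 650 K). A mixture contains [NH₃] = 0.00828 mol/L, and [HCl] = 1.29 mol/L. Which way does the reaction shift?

(NH₄Cl is a pure solid — omitted from Q_c.)
Q_c = [NH₃]·[HCl] = (0.00828)·(1.29) = 0.0107
Q_c = 0.0107 > K_c = 0.00190, so the reverse reaction proceeds.

toward reactants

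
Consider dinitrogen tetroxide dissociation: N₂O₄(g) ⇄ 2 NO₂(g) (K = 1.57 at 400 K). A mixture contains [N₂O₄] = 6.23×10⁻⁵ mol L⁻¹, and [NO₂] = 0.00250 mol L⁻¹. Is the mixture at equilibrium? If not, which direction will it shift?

no; Q < K, reaction proceeds forward

Q = [NO₂]² / [N₂O₄] = (0.00250)² / (6.23×10⁻⁵) = 0.100
Q = 0.100 < K = 1.57: net forward reaction.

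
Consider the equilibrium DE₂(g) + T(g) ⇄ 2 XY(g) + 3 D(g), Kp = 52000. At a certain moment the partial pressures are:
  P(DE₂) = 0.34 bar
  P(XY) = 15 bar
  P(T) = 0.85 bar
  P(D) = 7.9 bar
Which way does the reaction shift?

Qp = P(XY)²·P(D)³ / (P(DE₂)·P(T)) = (15)²·(7.9)³ / ((0.34)·(0.85)) = 3.8e5
Qp = 3.8e5 > Kp = 52000, so the reverse reaction proceeds.

in the reverse direction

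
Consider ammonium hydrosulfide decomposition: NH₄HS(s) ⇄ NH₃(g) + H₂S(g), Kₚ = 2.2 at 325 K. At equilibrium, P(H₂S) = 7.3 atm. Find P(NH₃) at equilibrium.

(NH₄HS is a pure solid — omitted from Kₚ.)
At equilibrium, Kₚ = P(NH₃)·P(H₂S) = 2.2.
(P(NH₃))·(7.3) = 2.2
P(NH₃) = 0.301 = 0.30 atm

P(NH₃) = 0.30 atm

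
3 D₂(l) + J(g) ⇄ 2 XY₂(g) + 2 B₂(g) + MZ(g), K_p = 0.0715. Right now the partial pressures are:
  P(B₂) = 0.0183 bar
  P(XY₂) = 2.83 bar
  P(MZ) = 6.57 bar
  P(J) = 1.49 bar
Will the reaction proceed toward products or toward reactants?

toward products

(D₂ is a pure liquid — omitted from Q_p.)
Q_p = P(XY₂)²·P(B₂)²·P(MZ) / P(J) = (2.83)²·(0.0183)²·(6.57) / (1.49) = 0.0118
Q_p = 0.0118 < K_p = 0.0715, so the forward reaction proceeds.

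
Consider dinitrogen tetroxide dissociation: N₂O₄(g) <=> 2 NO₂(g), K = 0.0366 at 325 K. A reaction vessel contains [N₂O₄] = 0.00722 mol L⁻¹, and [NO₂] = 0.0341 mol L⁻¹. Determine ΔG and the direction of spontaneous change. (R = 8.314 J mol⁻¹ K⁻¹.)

ΔG = 4.00 kJ/mol; the forward reaction is non-spontaneous

Q = [NO₂]² / [N₂O₄] = (0.0341)² / (0.00722) = 0.161
ΔG = RT ln(Q/K) = (8.314 J mol⁻¹ K⁻¹)(325 K) × ln(0.161/0.0366)
   = (2.702 kJ/mol)(1.481) = 4.00 kJ/mol
ΔG > 0, so the forward reaction is non-spontaneous (proceeds in reverse).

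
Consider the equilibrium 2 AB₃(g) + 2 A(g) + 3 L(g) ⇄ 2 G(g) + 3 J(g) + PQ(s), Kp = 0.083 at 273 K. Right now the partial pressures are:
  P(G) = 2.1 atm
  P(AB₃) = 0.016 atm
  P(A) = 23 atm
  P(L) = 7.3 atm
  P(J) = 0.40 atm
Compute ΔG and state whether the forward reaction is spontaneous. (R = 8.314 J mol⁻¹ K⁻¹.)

ΔG = -6.22 kJ/mol; the forward reaction is spontaneous

(PQ is a pure solid — omitted from Qp.)
Qp = P(G)²·P(J)³ / (P(AB₃)²·P(A)²·P(L)³) = (2.1)²·(0.40)³ / ((0.016)²·(23)²·(7.3)³) = 0.00536
ΔG = RT ln(Qp/Kp) = (8.314 J mol⁻¹ K⁻¹)(273 K) × ln(0.00536/0.083)
   = (2.270 kJ/mol)(-2.740) = -6.22 kJ/mol
ΔG < 0, so the forward reaction is spontaneous (proceeds forward).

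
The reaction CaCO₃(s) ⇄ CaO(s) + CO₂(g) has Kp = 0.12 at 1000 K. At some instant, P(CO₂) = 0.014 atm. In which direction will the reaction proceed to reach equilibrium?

(CaCO₃, CaO are pure solids — omitted from Qp.)
Qp = P(CO₂) = 0.014
Qp = 0.014 < Kp = 0.12, so the forward reaction proceeds.

toward products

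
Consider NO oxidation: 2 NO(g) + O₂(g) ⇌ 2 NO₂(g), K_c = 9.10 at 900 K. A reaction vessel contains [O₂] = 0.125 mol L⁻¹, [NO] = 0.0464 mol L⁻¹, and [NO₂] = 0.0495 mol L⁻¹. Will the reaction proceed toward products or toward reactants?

Q_c = [NO₂]² / ([NO]²·[O₂]) = (0.0495)² / ((0.0464)²·(0.125)) = 9.10
Q_c = 9.10 = K_c, so the system is already at equilibrium.

at equilibrium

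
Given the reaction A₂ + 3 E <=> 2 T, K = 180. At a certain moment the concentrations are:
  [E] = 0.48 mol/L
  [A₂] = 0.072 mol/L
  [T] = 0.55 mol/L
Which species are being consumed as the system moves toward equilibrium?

A₂, E (reactants)

Q = [T]² / ([A₂]·[E]³) = (0.55)² / ((0.072)·(0.48)³) = 38
Q = 38 < K = 180: net forward reaction.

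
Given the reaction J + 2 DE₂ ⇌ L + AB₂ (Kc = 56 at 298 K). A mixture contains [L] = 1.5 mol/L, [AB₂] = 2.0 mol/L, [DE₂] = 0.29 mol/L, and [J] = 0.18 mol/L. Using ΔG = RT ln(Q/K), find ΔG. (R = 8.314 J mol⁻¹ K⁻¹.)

Qc = [L]·[AB₂] / ([J]·[DE₂]²) = (1.5)·(2.0) / ((0.18)·(0.29)²) = 198
ΔG = RT ln(Qc/Kc) = (8.314 J mol⁻¹ K⁻¹)(298 K) × ln(198/56)
   = (2.478 kJ/mol)(1.263) = 3.13 kJ/mol
ΔG > 0, so the forward reaction is non-spontaneous (proceeds in reverse).

ΔG = 3.13 kJ/mol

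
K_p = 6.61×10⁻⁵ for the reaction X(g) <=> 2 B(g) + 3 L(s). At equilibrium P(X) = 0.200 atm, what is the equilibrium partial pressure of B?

(L is a pure solid — omitted from K_p.)
At equilibrium, K_p = P(B)² / P(X) = 6.61×10⁻⁵.
(P(B))² / (0.200) = 6.61×10⁻⁵
P(B)² = 1.32×10⁻⁵ ⇒ P(B) = 0.00364 atm

P(B) = 0.00364 atm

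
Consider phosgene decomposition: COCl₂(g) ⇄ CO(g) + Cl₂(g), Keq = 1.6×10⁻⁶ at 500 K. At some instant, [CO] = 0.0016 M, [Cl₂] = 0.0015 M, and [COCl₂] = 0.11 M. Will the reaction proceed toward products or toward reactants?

to the left

Q = [CO]·[Cl₂] / [COCl₂] = (0.0016)·(0.0015) / (0.11) = 2.2×10⁻⁵
Q = 2.2×10⁻⁵ > Keq = 1.6×10⁻⁶, so the reverse reaction proceeds.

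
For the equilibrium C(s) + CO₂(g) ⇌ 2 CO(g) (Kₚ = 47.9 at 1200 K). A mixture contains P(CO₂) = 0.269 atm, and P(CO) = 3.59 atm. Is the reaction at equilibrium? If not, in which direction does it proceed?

(C is a pure solid — omitted from Qₚ.)
Qₚ = P(CO)² / P(CO₂) = (3.59)² / (0.269) = 47.9
Qₚ = 47.9 = Kₚ, so the system is already at equilibrium.

at equilibrium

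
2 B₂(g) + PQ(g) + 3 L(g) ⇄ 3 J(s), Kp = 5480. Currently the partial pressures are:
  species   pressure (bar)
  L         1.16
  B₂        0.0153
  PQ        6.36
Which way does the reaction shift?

(J is a pure solid — omitted from Qp.)
Qp = 1 / (P(B₂)²·P(PQ)·P(L)³) = 1 / ((0.0153)²·(6.36)·(1.16)³) = 430
Qp = 430 < Kp = 5480, so the forward reaction proceeds.

in the forward direction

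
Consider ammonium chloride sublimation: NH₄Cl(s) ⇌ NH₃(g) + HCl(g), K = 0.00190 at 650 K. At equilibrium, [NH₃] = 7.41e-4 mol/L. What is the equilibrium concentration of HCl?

(NH₄Cl is a pure solid — omitted from K.)
At equilibrium, K = [NH₃]·[HCl] = 0.00190.
(7.41e-4)·([HCl]) = 0.00190
[HCl] = 2.56 mol/L

[HCl] = 2.56 mol/L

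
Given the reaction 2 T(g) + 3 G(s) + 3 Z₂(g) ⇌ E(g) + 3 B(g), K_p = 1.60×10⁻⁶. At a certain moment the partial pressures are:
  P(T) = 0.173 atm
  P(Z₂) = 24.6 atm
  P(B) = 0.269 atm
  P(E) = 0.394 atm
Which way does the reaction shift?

(G is a pure solid — omitted from Q_p.)
Q_p = P(E)·P(B)³ / (P(T)²·P(Z₂)³) = (0.394)·(0.269)³ / ((0.173)²·(24.6)³) = 1.72×10⁻⁵
Q_p = 1.72×10⁻⁵ > K_p = 1.60×10⁻⁶, so the reverse reaction proceeds.

toward reactants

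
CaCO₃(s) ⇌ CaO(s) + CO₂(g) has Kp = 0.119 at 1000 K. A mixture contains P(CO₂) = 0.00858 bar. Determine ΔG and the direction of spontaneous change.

ΔG = -21.9 kJ/mol; the forward reaction is spontaneous

(CaCO₃, CaO are pure solids — omitted from Qp.)
Qp = P(CO₂) = 0.00858
ΔG = RT ln(Qp/Kp) = (8.314 J mol⁻¹ K⁻¹)(1000 K) × ln(0.00858/0.119)
   = (8.314 kJ/mol)(-2.630) = -21.9 kJ/mol
ΔG < 0, so the forward reaction is spontaneous (proceeds forward).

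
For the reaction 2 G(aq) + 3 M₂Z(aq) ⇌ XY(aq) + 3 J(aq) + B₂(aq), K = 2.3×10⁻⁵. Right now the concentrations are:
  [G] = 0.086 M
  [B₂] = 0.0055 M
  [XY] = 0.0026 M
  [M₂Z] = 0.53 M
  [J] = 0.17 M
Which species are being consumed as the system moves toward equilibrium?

XY, J, B₂ (products)

Q = [XY]·[J]³·[B₂] / ([G]²·[M₂Z]³) = (0.0026)·(0.17)³·(0.0055) / ((0.086)²·(0.53)³) = 6.4×10⁻⁵
Q = 6.4×10⁻⁵ > K = 2.3×10⁻⁵: net reverse reaction.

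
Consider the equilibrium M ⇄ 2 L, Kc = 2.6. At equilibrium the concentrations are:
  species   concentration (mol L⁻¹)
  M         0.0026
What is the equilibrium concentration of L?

At equilibrium, Kc = [L]² / [M] = 2.6.
([L])² / (0.0026) = 2.6
[L]² = 0.00676 ⇒ [L] = 0.082 mol L⁻¹

[L] = 0.082 mol L⁻¹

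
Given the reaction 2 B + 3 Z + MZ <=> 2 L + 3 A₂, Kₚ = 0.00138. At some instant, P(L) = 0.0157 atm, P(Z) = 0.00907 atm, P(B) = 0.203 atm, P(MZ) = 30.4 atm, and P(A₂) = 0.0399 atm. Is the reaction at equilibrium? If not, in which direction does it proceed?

Qₚ = P(L)²·P(A₂)³ / (P(B)²·P(Z)³·P(MZ)) = (0.0157)²·(0.0399)³ / ((0.203)²·(0.00907)³·(30.4)) = 0.0168
Qₚ = 0.0168 > Kₚ = 0.00138, so the reverse reaction proceeds.

in the reverse direction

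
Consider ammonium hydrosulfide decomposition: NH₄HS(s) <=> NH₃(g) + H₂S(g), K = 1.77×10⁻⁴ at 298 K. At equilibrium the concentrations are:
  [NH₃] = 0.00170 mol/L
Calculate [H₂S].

(NH₄HS is a pure solid — omitted from K.)
At equilibrium, K = [NH₃]·[H₂S] = 1.77×10⁻⁴.
(0.00170)·([H₂S]) = 1.77×10⁻⁴
[H₂S] = 0.104 mol/L

[H₂S] = 0.104 mol/L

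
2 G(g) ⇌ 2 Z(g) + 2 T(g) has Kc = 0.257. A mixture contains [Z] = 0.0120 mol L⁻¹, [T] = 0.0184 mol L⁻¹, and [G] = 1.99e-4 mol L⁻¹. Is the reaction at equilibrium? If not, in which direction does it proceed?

reverse (toward reactants)

Qc = [Z]²·[T]² / [G]² = (0.0120)²·(0.0184)² / (1.99e-4)² = 1.23
Qc = 1.23 > Kc = 0.257, so the reverse reaction proceeds.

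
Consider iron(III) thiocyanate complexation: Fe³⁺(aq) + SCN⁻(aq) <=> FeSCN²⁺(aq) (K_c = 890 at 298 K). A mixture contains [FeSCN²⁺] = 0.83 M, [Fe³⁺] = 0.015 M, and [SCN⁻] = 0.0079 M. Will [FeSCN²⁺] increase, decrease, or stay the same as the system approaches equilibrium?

decrease

Q_c = [FeSCN²⁺] / ([Fe³⁺]·[SCN⁻]) = (0.83) / ((0.015)·(0.0079)) = 7000
Q_c = 7000 > K_c = 890: net reverse reaction.
FeSCN²⁺ is a product, so it decreases.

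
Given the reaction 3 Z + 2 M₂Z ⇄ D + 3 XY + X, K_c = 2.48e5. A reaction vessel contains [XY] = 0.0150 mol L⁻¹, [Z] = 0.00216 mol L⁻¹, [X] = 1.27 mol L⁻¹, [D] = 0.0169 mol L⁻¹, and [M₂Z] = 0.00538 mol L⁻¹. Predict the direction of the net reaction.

Q_c = [D]·[XY]³·[X] / ([Z]³·[M₂Z]²) = (0.0169)·(0.0150)³·(1.27) / ((0.00216)³·(0.00538)²) = 2.48e5
Q_c = 2.48e5 = K_c, so the system is already at equilibrium.

neither direction; the system is at equilibrium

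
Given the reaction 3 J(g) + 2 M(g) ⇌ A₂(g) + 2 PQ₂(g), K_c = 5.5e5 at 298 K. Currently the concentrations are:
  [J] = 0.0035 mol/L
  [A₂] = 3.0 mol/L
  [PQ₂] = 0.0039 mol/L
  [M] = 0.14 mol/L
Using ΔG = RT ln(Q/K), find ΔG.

Q_c = [A₂]·[PQ₂]² / ([J]³·[M]²) = (3.0)·(0.0039)² / ((0.0035)³·(0.14)²) = 54300
ΔG = RT ln(Q_c/K_c) = (8.314 J mol⁻¹ K⁻¹)(298 K) × ln(54300/5.5e5)
   = (2.478 kJ/mol)(-2.315) = -5.74 kJ/mol
ΔG < 0, so the forward reaction is spontaneous (proceeds forward).

ΔG = -5.74 kJ/mol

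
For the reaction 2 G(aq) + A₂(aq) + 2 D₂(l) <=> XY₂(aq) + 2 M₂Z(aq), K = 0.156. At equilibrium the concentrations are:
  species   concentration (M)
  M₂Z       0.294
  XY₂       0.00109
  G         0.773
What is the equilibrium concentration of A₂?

(D₂ is a pure liquid — omitted from K.)
At equilibrium, K = [XY₂]·[M₂Z]² / ([G]²·[A₂]) = 0.156.
(0.00109)·(0.294)² / ((0.773)²·([A₂])) = 0.156
[A₂] = 0.00101 M

[A₂] = 0.00101 M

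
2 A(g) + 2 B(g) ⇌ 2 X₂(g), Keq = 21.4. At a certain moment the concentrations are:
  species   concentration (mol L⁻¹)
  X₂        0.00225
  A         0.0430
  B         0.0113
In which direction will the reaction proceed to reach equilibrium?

at equilibrium

Q = [X₂]² / ([A]²·[B]²) = (0.00225)² / ((0.0430)²·(0.0113)²) = 21.4
Q = 21.4 = Keq, so the system is already at equilibrium.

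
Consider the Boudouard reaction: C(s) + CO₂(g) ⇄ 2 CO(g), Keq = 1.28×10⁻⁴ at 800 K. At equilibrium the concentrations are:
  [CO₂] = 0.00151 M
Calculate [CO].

[CO] = 4.40×10⁻⁴ M

(C is a pure solid — omitted from Keq.)
At equilibrium, Keq = [CO]² / [CO₂] = 1.28×10⁻⁴.
([CO])² / (0.00151) = 1.28×10⁻⁴
[CO]² = 1.93×10⁻⁷ ⇒ [CO] = 4.40×10⁻⁴ M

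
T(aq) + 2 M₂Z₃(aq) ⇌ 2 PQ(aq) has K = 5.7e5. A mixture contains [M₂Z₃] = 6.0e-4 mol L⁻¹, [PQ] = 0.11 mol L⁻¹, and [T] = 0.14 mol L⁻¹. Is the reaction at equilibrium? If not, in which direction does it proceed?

toward products

Q = [PQ]² / ([T]·[M₂Z₃]²) = (0.11)² / ((0.14)·(6.0e-4)²) = 2.4e5
Q = 2.4e5 < K = 5.7e5, so the forward reaction proceeds.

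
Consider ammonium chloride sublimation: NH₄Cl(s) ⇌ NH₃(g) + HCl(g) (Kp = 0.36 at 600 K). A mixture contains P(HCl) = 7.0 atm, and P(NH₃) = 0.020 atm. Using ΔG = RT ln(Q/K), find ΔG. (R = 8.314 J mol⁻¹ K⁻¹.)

(NH₄Cl is a pure solid — omitted from Qp.)
Qp = P(NH₃)·P(HCl) = (0.020)·(7.0) = 0.140
ΔG = RT ln(Qp/Kp) = (8.314 J mol⁻¹ K⁻¹)(600 K) × ln(0.140/0.36)
   = (4.988 kJ/mol)(-0.9445) = -4.71 kJ/mol
ΔG < 0, so the forward reaction is spontaneous (proceeds forward).

ΔG = -4.71 kJ/mol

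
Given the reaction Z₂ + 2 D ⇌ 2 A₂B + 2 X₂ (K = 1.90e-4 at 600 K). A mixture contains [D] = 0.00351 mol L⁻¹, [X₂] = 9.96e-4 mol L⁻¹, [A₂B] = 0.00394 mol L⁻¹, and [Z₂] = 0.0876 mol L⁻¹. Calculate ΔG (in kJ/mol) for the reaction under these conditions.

ΔG = -12.9 kJ/mol

Q = [A₂B]²·[X₂]² / ([Z₂]·[D]²) = (0.00394)²·(9.96e-4)² / ((0.0876)·(0.00351)²) = 1.43e-5
ΔG = RT ln(Q/K) = (8.314 J mol⁻¹ K⁻¹)(600 K) × ln(1.43e-5/1.90e-4)
   = (4.988 kJ/mol)(-2.587) = -12.9 kJ/mol
ΔG < 0, so the forward reaction is spontaneous (proceeds forward).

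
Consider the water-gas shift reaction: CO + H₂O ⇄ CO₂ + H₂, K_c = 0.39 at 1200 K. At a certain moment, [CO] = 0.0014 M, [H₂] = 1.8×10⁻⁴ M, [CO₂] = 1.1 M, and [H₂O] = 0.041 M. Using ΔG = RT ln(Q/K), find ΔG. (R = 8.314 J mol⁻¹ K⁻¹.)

Q_c = [CO₂]·[H₂] / ([CO]·[H₂O]) = (1.1)·(1.8×10⁻⁴) / ((0.0014)·(0.041)) = 3.45
ΔG = RT ln(Q_c/K_c) = (8.314 J mol⁻¹ K⁻¹)(1200 K) × ln(3.45/0.39)
   = (9.977 kJ/mol)(2.180) = 21.7 kJ/mol
ΔG > 0, so the forward reaction is non-spontaneous (proceeds in reverse).

ΔG = 21.7 kJ/mol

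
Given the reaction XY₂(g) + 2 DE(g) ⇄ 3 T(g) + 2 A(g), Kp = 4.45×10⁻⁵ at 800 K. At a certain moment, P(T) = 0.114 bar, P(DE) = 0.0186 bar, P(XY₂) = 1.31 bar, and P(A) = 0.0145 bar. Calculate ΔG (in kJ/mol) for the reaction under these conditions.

ΔG = 18.2 kJ/mol

Qp = P(T)³·P(A)² / (P(XY₂)·P(DE)²) = (0.114)³·(0.0145)² / ((1.31)·(0.0186)²) = 6.87×10⁻⁴
ΔG = RT ln(Qp/Kp) = (8.314 J mol⁻¹ K⁻¹)(800 K) × ln(6.87×10⁻⁴/4.45×10⁻⁵)
   = (6.651 kJ/mol)(2.737) = 18.2 kJ/mol
ΔG > 0, so the forward reaction is non-spontaneous (proceeds in reverse).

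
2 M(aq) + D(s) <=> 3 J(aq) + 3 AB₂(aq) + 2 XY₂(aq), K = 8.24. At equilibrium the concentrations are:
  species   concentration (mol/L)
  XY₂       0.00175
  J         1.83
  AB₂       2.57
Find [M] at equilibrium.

(D is a pure solid — omitted from K.)
At equilibrium, K = [J]³·[AB₂]³·[XY₂]² / [M]² = 8.24.
(1.83)³·(2.57)³·(0.00175)² / ([M])² = 8.24
[M]² = 3.87e-5 ⇒ [M] = 0.00622 mol/L

[M] = 0.00622 mol/L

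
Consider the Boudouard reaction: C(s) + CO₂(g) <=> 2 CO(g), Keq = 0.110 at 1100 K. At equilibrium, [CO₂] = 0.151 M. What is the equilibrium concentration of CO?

(C is a pure solid — omitted from Keq.)
At equilibrium, Keq = [CO]² / [CO₂] = 0.110.
([CO])² / (0.151) = 0.110
[CO]² = 0.0166 ⇒ [CO] = 0.129 M

[CO] = 0.129 M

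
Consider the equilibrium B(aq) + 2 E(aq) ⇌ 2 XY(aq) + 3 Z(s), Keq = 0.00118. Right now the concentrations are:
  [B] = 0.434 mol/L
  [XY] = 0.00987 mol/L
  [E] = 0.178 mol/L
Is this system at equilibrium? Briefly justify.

no; Q > K, reaction proceeds in reverse

(Z is a pure solid — omitted from Q.)
Q = [XY]² / ([B]·[E]²) = (0.00987)² / ((0.434)·(0.178)²) = 0.00708
Q = 0.00708 > Keq = 0.00118: net reverse reaction.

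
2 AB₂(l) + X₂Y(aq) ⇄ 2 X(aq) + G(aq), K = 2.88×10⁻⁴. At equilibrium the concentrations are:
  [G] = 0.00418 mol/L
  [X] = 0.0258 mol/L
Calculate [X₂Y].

[X₂Y] = 0.00966 mol/L

(AB₂ is a pure liquid — omitted from K.)
At equilibrium, K = [X]²·[G] / [X₂Y] = 2.88×10⁻⁴.
(0.0258)²·(0.00418) / ([X₂Y]) = 2.88×10⁻⁴
[X₂Y] = 0.00966 mol/L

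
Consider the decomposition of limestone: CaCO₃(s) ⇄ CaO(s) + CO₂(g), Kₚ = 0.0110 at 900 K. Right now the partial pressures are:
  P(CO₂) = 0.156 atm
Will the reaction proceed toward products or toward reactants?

in the reverse direction

(CaCO₃, CaO are pure solids — omitted from Qₚ.)
Qₚ = P(CO₂) = 0.156
Qₚ = 0.156 > Kₚ = 0.0110, so the reverse reaction proceeds.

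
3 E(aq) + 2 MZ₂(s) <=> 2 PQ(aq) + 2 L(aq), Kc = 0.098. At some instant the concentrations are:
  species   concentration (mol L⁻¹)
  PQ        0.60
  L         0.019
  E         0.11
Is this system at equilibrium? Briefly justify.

(MZ₂ is a pure solid — omitted from Qc.)
Qc = [PQ]²·[L]² / [E]³ = (0.60)²·(0.019)² / (0.11)³ = 0.098
Qc = 0.098 = Kc; the system is at equilibrium.

yes, at equilibrium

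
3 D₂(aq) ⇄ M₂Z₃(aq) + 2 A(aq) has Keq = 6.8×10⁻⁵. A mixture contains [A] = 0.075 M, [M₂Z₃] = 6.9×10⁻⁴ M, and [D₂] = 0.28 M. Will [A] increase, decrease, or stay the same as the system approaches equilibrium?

decrease

Q = [M₂Z₃]·[A]² / [D₂]³ = (6.9×10⁻⁴)·(0.075)² / (0.28)³ = 1.8×10⁻⁴
Q = 1.8×10⁻⁴ > Keq = 6.8×10⁻⁵: net reverse reaction.
A is a product, so it decreases.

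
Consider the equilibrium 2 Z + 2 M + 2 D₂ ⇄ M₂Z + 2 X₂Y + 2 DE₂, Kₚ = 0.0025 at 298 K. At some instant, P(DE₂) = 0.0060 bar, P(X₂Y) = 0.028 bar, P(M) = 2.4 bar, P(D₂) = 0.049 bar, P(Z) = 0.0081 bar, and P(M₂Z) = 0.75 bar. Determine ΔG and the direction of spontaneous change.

ΔG = 5.53 kJ/mol; the forward reaction is non-spontaneous

Qₚ = P(M₂Z)·P(X₂Y)²·P(DE₂)² / (P(Z)²·P(M)²·P(D₂)²) = (0.75)·(0.028)²·(0.0060)² / ((0.0081)²·(2.4)²·(0.049)²) = 0.0233
ΔG = RT ln(Qₚ/Kₚ) = (8.314 J mol⁻¹ K⁻¹)(298 K) × ln(0.0233/0.0025)
   = (2.478 kJ/mol)(2.232) = 5.53 kJ/mol
ΔG > 0, so the forward reaction is non-spontaneous (proceeds in reverse).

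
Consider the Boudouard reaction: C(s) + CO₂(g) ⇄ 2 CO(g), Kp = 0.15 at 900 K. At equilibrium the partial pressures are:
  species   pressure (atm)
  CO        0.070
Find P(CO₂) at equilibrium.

(C is a pure solid — omitted from Kp.)
At equilibrium, Kp = P(CO)² / P(CO₂) = 0.15.
(0.070)² / (P(CO₂)) = 0.15
P(CO₂) = 0.0327 = 0.033 atm

P(CO₂) = 0.033 atm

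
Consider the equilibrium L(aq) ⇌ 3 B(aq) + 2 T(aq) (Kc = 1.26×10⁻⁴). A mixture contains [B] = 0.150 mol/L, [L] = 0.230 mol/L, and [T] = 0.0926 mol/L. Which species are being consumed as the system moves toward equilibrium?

none (at equilibrium)

Qc = [B]³·[T]² / [L] = (0.150)³·(0.0926)² / (0.230) = 1.26×10⁻⁴
Qc = 1.26×10⁻⁴ = Kc; the system is at equilibrium.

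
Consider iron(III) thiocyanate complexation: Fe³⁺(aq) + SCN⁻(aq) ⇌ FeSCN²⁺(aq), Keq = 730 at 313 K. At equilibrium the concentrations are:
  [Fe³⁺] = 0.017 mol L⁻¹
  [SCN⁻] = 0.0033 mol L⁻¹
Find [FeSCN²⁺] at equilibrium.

At equilibrium, Keq = [FeSCN²⁺] / ([Fe³⁺]·[SCN⁻]) = 730.
([FeSCN²⁺]) / ((0.017)·(0.0033)) = 730
[FeSCN²⁺] = 0.0410 = 0.041 mol L⁻¹

[FeSCN²⁺] = 0.041 mol L⁻¹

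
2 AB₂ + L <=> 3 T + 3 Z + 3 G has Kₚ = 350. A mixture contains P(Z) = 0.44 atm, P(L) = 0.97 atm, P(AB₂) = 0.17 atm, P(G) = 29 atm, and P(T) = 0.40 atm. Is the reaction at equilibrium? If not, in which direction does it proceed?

in the reverse direction

Qₚ = P(T)³·P(Z)³·P(G)³ / (P(AB₂)²·P(L)) = (0.40)³·(0.44)³·(29)³ / ((0.17)²·(0.97)) = 4700
Qₚ = 4700 > Kₚ = 350, so the reverse reaction proceeds.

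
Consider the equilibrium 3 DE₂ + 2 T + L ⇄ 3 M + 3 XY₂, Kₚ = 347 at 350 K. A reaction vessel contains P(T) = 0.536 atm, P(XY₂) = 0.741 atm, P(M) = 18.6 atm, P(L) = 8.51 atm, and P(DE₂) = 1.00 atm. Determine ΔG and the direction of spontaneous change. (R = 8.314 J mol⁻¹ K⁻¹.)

ΔG = 3.28 kJ/mol; the forward reaction is non-spontaneous

Qₚ = P(M)³·P(XY₂)³ / (P(DE₂)³·P(T)²·P(L)) = (18.6)³·(0.741)³ / ((1.00)³·(0.536)²·(8.51)) = 1070
ΔG = RT ln(Qₚ/Kₚ) = (8.314 J mol⁻¹ K⁻¹)(350 K) × ln(1070/347)
   = (2.910 kJ/mol)(1.126) = 3.28 kJ/mol
ΔG > 0, so the forward reaction is non-spontaneous (proceeds in reverse).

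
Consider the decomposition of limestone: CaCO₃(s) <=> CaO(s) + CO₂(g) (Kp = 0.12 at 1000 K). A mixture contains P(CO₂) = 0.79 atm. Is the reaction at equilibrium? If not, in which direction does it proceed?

in the reverse direction

(CaCO₃, CaO are pure solids — omitted from Qp.)
Qp = P(CO₂) = 0.79
Qp = 0.79 > Kp = 0.12, so the reverse reaction proceeds.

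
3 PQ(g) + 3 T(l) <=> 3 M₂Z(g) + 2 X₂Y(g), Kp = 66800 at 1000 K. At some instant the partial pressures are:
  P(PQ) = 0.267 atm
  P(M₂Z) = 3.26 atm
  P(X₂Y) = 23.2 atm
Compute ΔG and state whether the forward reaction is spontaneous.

(T is a pure liquid — omitted from Qp.)
Qp = P(M₂Z)³·P(X₂Y)² / P(PQ)³ = (3.26)³·(23.2)² / (0.267)³ = 9.80×10⁵
ΔG = RT ln(Qp/Kp) = (8.314 J mol⁻¹ K⁻¹)(1000 K) × ln(9.80×10⁵/66800)
   = (8.314 kJ/mol)(2.686) = 22.3 kJ/mol
ΔG > 0, so the forward reaction is non-spontaneous (proceeds in reverse).

ΔG = 22.3 kJ/mol; the forward reaction is non-spontaneous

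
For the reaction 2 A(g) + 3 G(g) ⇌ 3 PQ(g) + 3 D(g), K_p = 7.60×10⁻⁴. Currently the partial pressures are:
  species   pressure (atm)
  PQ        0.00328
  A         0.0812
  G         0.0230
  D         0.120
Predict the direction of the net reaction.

Q_p = P(PQ)³·P(D)³ / (P(A)²·P(G)³) = (0.00328)³·(0.120)³ / ((0.0812)²·(0.0230)³) = 7.60×10⁻⁴
Q_p = 7.60×10⁻⁴ = K_p, so the system is already at equilibrium.

at equilibrium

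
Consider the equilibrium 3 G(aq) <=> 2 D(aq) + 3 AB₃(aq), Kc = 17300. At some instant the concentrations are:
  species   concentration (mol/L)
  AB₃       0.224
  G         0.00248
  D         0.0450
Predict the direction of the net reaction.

Qc = [D]²·[AB₃]³ / [G]³ = (0.0450)²·(0.224)³ / (0.00248)³ = 1490
Qc = 1490 < Kc = 17300, so the forward reaction proceeds.

in the forward direction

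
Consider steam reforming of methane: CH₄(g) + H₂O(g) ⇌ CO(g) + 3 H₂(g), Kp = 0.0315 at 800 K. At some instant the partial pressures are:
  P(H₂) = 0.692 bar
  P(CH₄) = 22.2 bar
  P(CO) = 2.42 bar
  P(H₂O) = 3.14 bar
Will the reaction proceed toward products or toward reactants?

Qp = P(CO)·P(H₂)³ / (P(CH₄)·P(H₂O)) = (2.42)·(0.692)³ / ((22.2)·(3.14)) = 0.0115
Qp = 0.0115 < Kp = 0.0315, so the forward reaction proceeds.

forward (toward products)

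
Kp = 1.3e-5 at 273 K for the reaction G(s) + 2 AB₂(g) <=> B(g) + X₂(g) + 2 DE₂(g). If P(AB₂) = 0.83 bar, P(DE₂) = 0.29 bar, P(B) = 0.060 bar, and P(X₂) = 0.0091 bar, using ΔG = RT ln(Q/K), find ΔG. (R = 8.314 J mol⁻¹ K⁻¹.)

ΔG = 3.71 kJ/mol

(G is a pure solid — omitted from Qp.)
Qp = P(B)·P(X₂)·P(DE₂)² / P(AB₂)² = (0.060)·(0.0091)·(0.29)² / (0.83)² = 6.67e-5
ΔG = RT ln(Qp/Kp) = (8.314 J mol⁻¹ K⁻¹)(273 K) × ln(6.67e-5/1.3e-5)
   = (2.270 kJ/mol)(1.635) = 3.71 kJ/mol
ΔG > 0, so the forward reaction is non-spontaneous (proceeds in reverse).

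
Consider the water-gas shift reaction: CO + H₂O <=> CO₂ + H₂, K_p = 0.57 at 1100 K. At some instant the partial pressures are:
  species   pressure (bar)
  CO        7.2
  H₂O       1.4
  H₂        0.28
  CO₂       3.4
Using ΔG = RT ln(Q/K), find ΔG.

ΔG = -16.4 kJ/mol

Q_p = P(CO₂)·P(H₂) / (P(CO)·P(H₂O)) = (3.4)·(0.28) / ((7.2)·(1.4)) = 0.0944
ΔG = RT ln(Q_p/K_p) = (8.314 J mol⁻¹ K⁻¹)(1100 K) × ln(0.0944/0.57)
   = (9.145 kJ/mol)(-1.798) = -16.4 kJ/mol
ΔG < 0, so the forward reaction is spontaneous (proceeds forward).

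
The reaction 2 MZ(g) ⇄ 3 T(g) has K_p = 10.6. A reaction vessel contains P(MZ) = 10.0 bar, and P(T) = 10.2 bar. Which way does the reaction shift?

at equilibrium

Q_p = P(T)³ / P(MZ)² = (10.2)³ / (10.0)² = 10.6
Q_p = 10.6 = K_p, so the system is already at equilibrium.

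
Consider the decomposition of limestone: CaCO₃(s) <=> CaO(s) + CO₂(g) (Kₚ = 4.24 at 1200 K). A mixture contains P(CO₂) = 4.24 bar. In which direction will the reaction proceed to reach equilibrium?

(CaCO₃, CaO are pure solids — omitted from Qₚ.)
Qₚ = P(CO₂) = 4.24
Qₚ = 4.24 = Kₚ, so the system is already at equilibrium.

neither direction; the system is at equilibrium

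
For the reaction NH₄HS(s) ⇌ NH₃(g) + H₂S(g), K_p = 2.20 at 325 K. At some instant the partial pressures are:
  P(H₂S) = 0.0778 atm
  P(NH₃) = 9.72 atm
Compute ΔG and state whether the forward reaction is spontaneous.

ΔG = -2.89 kJ/mol; the forward reaction is spontaneous

(NH₄HS is a pure solid — omitted from Q_p.)
Q_p = P(NH₃)·P(H₂S) = (9.72)·(0.0778) = 0.756
ΔG = RT ln(Q_p/K_p) = (8.314 J mol⁻¹ K⁻¹)(325 K) × ln(0.756/2.20)
   = (2.702 kJ/mol)(-1.068) = -2.89 kJ/mol
ΔG < 0, so the forward reaction is spontaneous (proceeds forward).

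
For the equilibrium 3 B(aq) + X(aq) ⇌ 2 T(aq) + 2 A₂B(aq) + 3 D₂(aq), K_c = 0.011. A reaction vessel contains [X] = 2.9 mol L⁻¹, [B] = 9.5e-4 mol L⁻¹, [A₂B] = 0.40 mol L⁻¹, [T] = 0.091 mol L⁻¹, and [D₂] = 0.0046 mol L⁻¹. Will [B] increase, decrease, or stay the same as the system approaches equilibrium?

increase

Q_c = [T]²·[A₂B]²·[D₂]³ / ([B]³·[X]) = (0.091)²·(0.40)²·(0.0046)³ / ((9.5e-4)³·(2.9)) = 0.052
Q_c = 0.052 > K_c = 0.011: net reverse reaction.
B is a reactant, so it increases.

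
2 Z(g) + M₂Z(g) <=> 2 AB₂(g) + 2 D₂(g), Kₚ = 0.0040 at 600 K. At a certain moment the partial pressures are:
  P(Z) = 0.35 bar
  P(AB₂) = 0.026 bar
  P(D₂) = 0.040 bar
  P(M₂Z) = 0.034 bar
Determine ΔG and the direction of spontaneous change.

Qₚ = P(AB₂)²·P(D₂)² / (P(Z)²·P(M₂Z)) = (0.026)²·(0.040)² / ((0.35)²·(0.034)) = 2.60e-4
ΔG = RT ln(Qₚ/Kₚ) = (8.314 J mol⁻¹ K⁻¹)(600 K) × ln(2.60e-4/0.0040)
   = (4.988 kJ/mol)(-2.733) = -13.6 kJ/mol
ΔG < 0, so the forward reaction is spontaneous (proceeds forward).

ΔG = -13.6 kJ/mol; the forward reaction is spontaneous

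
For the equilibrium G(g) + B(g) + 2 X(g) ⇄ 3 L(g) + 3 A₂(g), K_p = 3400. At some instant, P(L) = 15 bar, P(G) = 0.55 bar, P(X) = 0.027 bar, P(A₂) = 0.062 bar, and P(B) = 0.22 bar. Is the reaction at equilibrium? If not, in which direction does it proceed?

reverse (toward reactants)

Q_p = P(L)³·P(A₂)³ / (P(G)·P(B)·P(X)²) = (15)³·(0.062)³ / ((0.55)·(0.22)·(0.027)²) = 9100
Q_p = 9100 > K_p = 3400, so the reverse reaction proceeds.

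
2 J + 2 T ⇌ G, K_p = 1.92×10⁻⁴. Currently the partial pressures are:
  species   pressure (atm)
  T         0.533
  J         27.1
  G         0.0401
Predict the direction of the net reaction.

neither direction; the system is at equilibrium

Q_p = P(G) / (P(J)²·P(T)²) = (0.0401) / ((27.1)²·(0.533)²) = 1.92×10⁻⁴
Q_p = 1.92×10⁻⁴ = K_p, so the system is already at equilibrium.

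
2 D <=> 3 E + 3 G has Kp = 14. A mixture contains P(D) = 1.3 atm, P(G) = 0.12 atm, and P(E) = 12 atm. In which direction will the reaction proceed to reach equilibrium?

Qp = P(E)³·P(G)³ / P(D)² = (12)³·(0.12)³ / (1.3)² = 1.8
Qp = 1.8 < Kp = 14, so the forward reaction proceeds.

in the forward direction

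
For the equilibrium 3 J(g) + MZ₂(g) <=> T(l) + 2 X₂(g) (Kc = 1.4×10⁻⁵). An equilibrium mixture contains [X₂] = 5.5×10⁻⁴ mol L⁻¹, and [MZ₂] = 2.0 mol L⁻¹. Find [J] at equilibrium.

(T is a pure liquid — omitted from Kc.)
At equilibrium, Kc = [X₂]² / ([J]³·[MZ₂]) = 1.4×10⁻⁵.
(5.5×10⁻⁴)² / (([J])³·(2.0)) = 1.4×10⁻⁵
[J]³ = 0.0108 ⇒ [J] = 0.22 mol L⁻¹

[J] = 0.22 mol L⁻¹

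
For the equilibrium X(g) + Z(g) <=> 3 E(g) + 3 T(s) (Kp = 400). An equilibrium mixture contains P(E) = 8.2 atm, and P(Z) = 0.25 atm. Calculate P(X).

(T is a pure solid — omitted from Kp.)
At equilibrium, Kp = P(E)³ / (P(X)·P(Z)) = 400.
(8.2)³ / ((P(X))·(0.25)) = 400
P(X) = 5.51 = 5.5 atm

P(X) = 5.5 atm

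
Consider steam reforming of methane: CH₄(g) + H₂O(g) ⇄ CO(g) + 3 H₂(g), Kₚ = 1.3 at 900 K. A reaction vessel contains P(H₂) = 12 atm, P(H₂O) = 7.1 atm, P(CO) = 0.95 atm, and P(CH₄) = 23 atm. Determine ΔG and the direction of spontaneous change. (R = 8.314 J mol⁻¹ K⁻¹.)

Qₚ = P(CO)·P(H₂)³ / (P(CH₄)·P(H₂O)) = (0.95)·(12)³ / ((23)·(7.1)) = 10.1
ΔG = RT ln(Qₚ/Kₚ) = (8.314 J mol⁻¹ K⁻¹)(900 K) × ln(10.1/1.3)
   = (7.483 kJ/mol)(2.050) = 15.3 kJ/mol
ΔG > 0, so the forward reaction is non-spontaneous (proceeds in reverse).

ΔG = 15.3 kJ/mol; the forward reaction is non-spontaneous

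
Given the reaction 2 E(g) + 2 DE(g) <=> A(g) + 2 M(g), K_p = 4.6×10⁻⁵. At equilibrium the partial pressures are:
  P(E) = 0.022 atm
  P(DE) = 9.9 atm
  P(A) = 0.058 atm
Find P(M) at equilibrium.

P(M) = 0.0061 atm

At equilibrium, K_p = P(A)·P(M)² / (P(E)²·P(DE)²) = 4.6×10⁻⁵.
(0.058)·(P(M))² / ((0.022)²·(9.9)²) = 4.6×10⁻⁵
P(M)² = 3.76×10⁻⁵ ⇒ P(M) = 0.0061 atm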